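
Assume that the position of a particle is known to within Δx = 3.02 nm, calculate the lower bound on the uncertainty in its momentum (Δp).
1.746 × 10^-26 kg·m/s

Using the Heisenberg uncertainty principle:
ΔxΔp ≥ ℏ/2

The minimum uncertainty in momentum is:
Δp_min = ℏ/(2Δx)
Δp_min = (1.055e-34 J·s) / (2 × 3.020e-09 m)
Δp_min = 1.746e-26 kg·m/s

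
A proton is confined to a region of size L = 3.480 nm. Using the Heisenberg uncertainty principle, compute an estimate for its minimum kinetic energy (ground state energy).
428.347 neV

Using the uncertainty principle to estimate ground state energy:

1. The position uncertainty is approximately the confinement size:
   Δx ≈ L = 3.480e-09 m

2. From ΔxΔp ≥ ℏ/2, the minimum momentum uncertainty is:
   Δp ≈ ℏ/(2L) = 1.515e-26 kg·m/s

3. The kinetic energy is approximately:
   KE ≈ (Δp)²/(2m) = (1.515e-26)²/(2 × 1.673e-27 kg)
   KE ≈ 6.863e-26 J = 428.347 neV

This is an order-of-magnitude estimate of the ground state energy.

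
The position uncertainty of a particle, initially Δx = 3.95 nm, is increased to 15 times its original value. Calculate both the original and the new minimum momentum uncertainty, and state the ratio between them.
Original Δp_min = 1.335 × 10^-26 kg·m/s; new Δp'_min = 8.899 × 10^-28 kg·m/s; ratio Δp'_min/Δp_min = 1/15.

From the uncertainty principle ΔxΔp ≥ ℏ/2, the minimum momentum uncertainty is Δp_min = ℏ/(2Δx).

Original (Δx = 3.95 nm = 3.950e-09 m):
Δp_min = (1.055e-34 J·s)/(2 × 3.950e-09 m) = 1.335e-26 kg·m/s

When Δx → 15Δx:
Δp'_min = ℏ/(2 × 15Δx) = (1/15) × ℏ/(2Δx) = (1/15) × Δp_min
Δp'_min = 1/15 × 1.335e-26 kg·m/s = 8.899e-28 kg·m/s

Since Δp_min ∝ 1/Δx, when Δx is increased to 15 times its original value, Δp_min decreases to 1/15 of its original value.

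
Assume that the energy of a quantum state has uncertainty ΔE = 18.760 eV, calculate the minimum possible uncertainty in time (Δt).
17.543 as

Using the energy-time uncertainty principle:
ΔEΔt ≥ ℏ/2

The minimum uncertainty in time is:
Δt_min = ℏ/(2ΔE)
Δt_min = (1.055e-34 J·s) / (2 × 3.006e-18 J)
Δt_min = 1.754e-17 s = 17.543 as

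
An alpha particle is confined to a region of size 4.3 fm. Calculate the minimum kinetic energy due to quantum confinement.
70.622 keV

Using the uncertainty principle:

1. Position uncertainty: Δx ≈ 4.300e-15 m
2. Minimum momentum uncertainty: Δp = ℏ/(2Δx) = 1.226e-20 kg·m/s
3. Minimum kinetic energy:
   KE = (Δp)²/(2m) = (1.226e-20)²/(2 × 6.645e-27 kg)
   KE = 1.131e-14 J = 70.622 keV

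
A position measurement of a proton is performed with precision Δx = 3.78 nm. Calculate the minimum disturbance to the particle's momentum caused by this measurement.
1.395 × 10^-26 kg·m/s

The uncertainty principle implies that measuring position disturbs momentum:
ΔxΔp ≥ ℏ/2

When we measure position with precision Δx, we necessarily introduce a momentum uncertainty:
Δp ≥ ℏ/(2Δx)
Δp_min = (1.055e-34 J·s) / (2 × 3.780e-09 m)
Δp_min = 1.395e-26 kg·m/s

The more precisely we measure position, the greater the momentum disturbance.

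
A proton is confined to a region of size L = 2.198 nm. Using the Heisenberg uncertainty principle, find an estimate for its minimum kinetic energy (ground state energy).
1.074 μeV

Using the uncertainty principle to estimate ground state energy:

1. The position uncertainty is approximately the confinement size:
   Δx ≈ L = 2.198e-09 m

2. From ΔxΔp ≥ ℏ/2, the minimum momentum uncertainty is:
   Δp ≈ ℏ/(2L) = 2.399e-26 kg·m/s

3. The kinetic energy is approximately:
   KE ≈ (Δp)²/(2m) = (2.399e-26)²/(2 × 1.673e-27 kg)
   KE ≈ 1.720e-25 J = 1.074 μeV

This is an order-of-magnitude estimate of the ground state energy.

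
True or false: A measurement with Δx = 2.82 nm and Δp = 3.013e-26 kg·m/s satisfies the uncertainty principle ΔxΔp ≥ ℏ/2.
Yes, it satisfies the uncertainty principle.

Calculate the product ΔxΔp:
ΔxΔp = (2.820e-09 m) × (3.013e-26 kg·m/s)
ΔxΔp = 8.497e-35 J·s

Compare to the minimum allowed value ℏ/2:
ℏ/2 = 5.273e-35 J·s

Since ΔxΔp = 8.497e-35 J·s ≥ 5.273e-35 J·s = ℏ/2,
the measurement satisfies the uncertainty principle.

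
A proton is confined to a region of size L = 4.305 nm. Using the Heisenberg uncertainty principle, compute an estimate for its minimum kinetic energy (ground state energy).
279.903 neV

Using the uncertainty principle to estimate ground state energy:

1. The position uncertainty is approximately the confinement size:
   Δx ≈ L = 4.305e-09 m

2. From ΔxΔp ≥ ℏ/2, the minimum momentum uncertainty is:
   Δp ≈ ℏ/(2L) = 1.225e-26 kg·m/s

3. The kinetic energy is approximately:
   KE ≈ (Δp)²/(2m) = (1.225e-26)²/(2 × 1.673e-27 kg)
   KE ≈ 4.485e-26 J = 279.903 neV

This is an order-of-magnitude estimate of the ground state energy.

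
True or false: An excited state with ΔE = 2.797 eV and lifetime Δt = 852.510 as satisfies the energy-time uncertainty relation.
Yes, it satisfies the uncertainty relation.

Calculate the product ΔEΔt:
ΔE = 2.797 eV = 4.481e-19 J
ΔEΔt = (4.481e-19 J) × (8.525e-16 s)
ΔEΔt = 3.820e-34 J·s

Compare to the minimum allowed value ℏ/2:
ℏ/2 = 5.273e-35 J·s

Since ΔEΔt = 3.820e-34 J·s ≥ 5.273e-35 J·s = ℏ/2,
this satisfies the uncertainty relation.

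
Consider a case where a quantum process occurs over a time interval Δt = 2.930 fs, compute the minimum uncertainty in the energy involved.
112.323 meV

Using the energy-time uncertainty principle:
ΔEΔt ≥ ℏ/2

The minimum uncertainty in energy is:
ΔE_min = ℏ/(2Δt)
ΔE_min = (1.055e-34 J·s) / (2 × 2.930e-15 s)
ΔE_min = 1.800e-20 J = 112.323 meV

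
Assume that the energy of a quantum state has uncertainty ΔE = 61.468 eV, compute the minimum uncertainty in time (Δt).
5.354 as

Using the energy-time uncertainty principle:
ΔEΔt ≥ ℏ/2

The minimum uncertainty in time is:
Δt_min = ℏ/(2ΔE)
Δt_min = (1.055e-34 J·s) / (2 × 9.848e-18 J)
Δt_min = 5.354e-18 s = 5.354 as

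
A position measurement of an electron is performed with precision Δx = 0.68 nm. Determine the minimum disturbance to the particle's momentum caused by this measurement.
7.754 × 10^-26 kg·m/s

The uncertainty principle implies that measuring position disturbs momentum:
ΔxΔp ≥ ℏ/2

When we measure position with precision Δx, we necessarily introduce a momentum uncertainty:
Δp ≥ ℏ/(2Δx)
Δp_min = (1.055e-34 J·s) / (2 × 6.800e-10 m)
Δp_min = 7.754e-26 kg·m/s

The more precisely we measure position, the greater the momentum disturbance.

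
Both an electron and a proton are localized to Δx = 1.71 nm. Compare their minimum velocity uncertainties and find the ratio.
The electron has the larger minimum velocity uncertainty, by a ratio of 1836.2.

For both particles, Δp_min = ℏ/(2Δx) = 3.084e-26 kg·m/s (same for both).

The velocity uncertainty is Δv = Δp/m:
- electron: Δv = 3.084e-26 / 9.109e-31 = 3.385e+04 m/s = 33.850 km/s
- proton: Δv = 3.084e-26 / 1.673e-27 = 1.844e+01 m/s = 18.435 m/s

Ratio: 3.385e+04 / 1.844e+01 = 1836.2

The lighter particle has larger velocity uncertainty because Δv ∝ 1/m.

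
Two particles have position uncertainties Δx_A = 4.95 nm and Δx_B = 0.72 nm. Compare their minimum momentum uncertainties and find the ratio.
Particle B has the larger minimum momentum uncertainty, by a factor of 6.88.

For each particle, the minimum momentum uncertainty is Δp_min = ℏ/(2Δx):

Particle A: Δp_A = ℏ/(2×4.950e-09 m) = 1.065e-26 kg·m/s
Particle B: Δp_B = ℏ/(2×7.200e-10 m) = 7.323e-26 kg·m/s

Ratio: Δp_B/Δp_A = 6.88

Since Δp_min ∝ 1/Δx, the particle with smaller position uncertainty (B) has larger momentum uncertainty.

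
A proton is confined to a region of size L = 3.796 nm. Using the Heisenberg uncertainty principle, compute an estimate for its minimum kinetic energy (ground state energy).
359.999 neV

Using the uncertainty principle to estimate ground state energy:

1. The position uncertainty is approximately the confinement size:
   Δx ≈ L = 3.796e-09 m

2. From ΔxΔp ≥ ℏ/2, the minimum momentum uncertainty is:
   Δp ≈ ℏ/(2L) = 1.389e-26 kg·m/s

3. The kinetic energy is approximately:
   KE ≈ (Δp)²/(2m) = (1.389e-26)²/(2 × 1.673e-27 kg)
   KE ≈ 5.768e-26 J = 359.999 neV

This is an order-of-magnitude estimate of the ground state energy.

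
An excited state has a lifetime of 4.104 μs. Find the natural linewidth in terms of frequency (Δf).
19.390 kHz

Using the energy-time uncertainty principle and E = hf:
ΔEΔt ≥ ℏ/2
hΔf·Δt ≥ ℏ/2

The minimum frequency uncertainty is:
Δf = ℏ/(2hτ) = 1/(4πτ)
Δf = 1/(4π × 4.104e-06 s)
Δf = 1.939e+04 Hz = 19.390 kHz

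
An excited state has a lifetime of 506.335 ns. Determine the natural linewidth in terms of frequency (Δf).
157.164 kHz

Using the energy-time uncertainty principle and E = hf:
ΔEΔt ≥ ℏ/2
hΔf·Δt ≥ ℏ/2

The minimum frequency uncertainty is:
Δf = ℏ/(2hτ) = 1/(4πτ)
Δf = 1/(4π × 5.063e-07 s)
Δf = 1.572e+05 Hz = 157.164 kHz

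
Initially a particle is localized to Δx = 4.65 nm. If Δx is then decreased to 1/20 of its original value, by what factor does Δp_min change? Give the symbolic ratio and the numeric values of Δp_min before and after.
Original Δp_min = 1.134 × 10^-26 kg·m/s; new Δp'_min = 2.268 × 10^-25 kg·m/s; ratio Δp'_min/Δp_min = 20.

From the uncertainty principle ΔxΔp ≥ ℏ/2, the minimum momentum uncertainty is Δp_min = ℏ/(2Δx).

Original (Δx = 4.65 nm = 4.650e-09 m):
Δp_min = (1.055e-34 J·s)/(2 × 4.650e-09 m) = 1.134e-26 kg·m/s

When Δx → (1/20)Δx:
Δp'_min = ℏ/(2 × (1/20)Δx) = 20 × ℏ/(2Δx) = 20 × Δp_min
Δp'_min = 20 × 1.134e-26 kg·m/s = 2.268e-25 kg·m/s

Since Δp_min ∝ 1/Δx, when Δx is decreased to 1/20 of its original value, Δp_min increases to 20 times its original value.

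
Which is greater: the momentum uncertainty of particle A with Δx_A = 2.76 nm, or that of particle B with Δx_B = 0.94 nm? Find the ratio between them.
Particle B has the larger minimum momentum uncertainty, by a factor of 2.94.

For each particle, the minimum momentum uncertainty is Δp_min = ℏ/(2Δx):

Particle A: Δp_A = ℏ/(2×2.760e-09 m) = 1.910e-26 kg·m/s
Particle B: Δp_B = ℏ/(2×9.400e-10 m) = 5.609e-26 kg·m/s

Ratio: Δp_B/Δp_A = 2.94

Since Δp_min ∝ 1/Δx, the particle with smaller position uncertainty (B) has larger momentum uncertainty.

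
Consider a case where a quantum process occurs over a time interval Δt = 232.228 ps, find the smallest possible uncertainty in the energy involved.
1.417 μeV

Using the energy-time uncertainty principle:
ΔEΔt ≥ ℏ/2

The minimum uncertainty in energy is:
ΔE_min = ℏ/(2Δt)
ΔE_min = (1.055e-34 J·s) / (2 × 2.322e-10 s)
ΔE_min = 2.271e-25 J = 1.417 μeV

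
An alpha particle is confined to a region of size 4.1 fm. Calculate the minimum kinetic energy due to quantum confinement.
77.680 keV

Using the uncertainty principle:

1. Position uncertainty: Δx ≈ 4.100e-15 m
2. Minimum momentum uncertainty: Δp = ℏ/(2Δx) = 1.286e-20 kg·m/s
3. Minimum kinetic energy:
   KE = (Δp)²/(2m) = (1.286e-20)²/(2 × 6.645e-27 kg)
   KE = 1.245e-14 J = 77.680 keV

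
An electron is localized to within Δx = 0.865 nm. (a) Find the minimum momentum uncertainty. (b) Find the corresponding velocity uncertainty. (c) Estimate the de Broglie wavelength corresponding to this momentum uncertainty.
(a) Δp_min = 6.096 × 10^-26 kg·m/s
(b) Δv_min = 66.918 km/s
(c) λ_dB = 10.870 nm

Step-by-step:

(a) From the uncertainty principle:
Δp_min = ℏ/(2Δx) = (1.055e-34 J·s)/(2 × 8.650e-10 m) = 6.096e-26 kg·m/s

(b) The velocity uncertainty:
Δv = Δp/m = (6.096e-26 kg·m/s)/(9.109e-31 kg) = 6.692e+04 m/s = 66.918 km/s

(c) The de Broglie wavelength for this momentum:
λ = h/p = (6.626e-34 J·s)/(6.096e-26 kg·m/s) = 1.087e-08 m = 10.870 nm

Note: The de Broglie wavelength is comparable to the localization size, as expected from wave-particle duality.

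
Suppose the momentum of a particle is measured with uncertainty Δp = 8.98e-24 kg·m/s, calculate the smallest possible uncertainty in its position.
5.872 pm

Using the Heisenberg uncertainty principle:
ΔxΔp ≥ ℏ/2

The minimum uncertainty in position is:
Δx_min = ℏ/(2Δp)
Δx_min = (1.055e-34 J·s) / (2 × 8.980e-24 kg·m/s)
Δx_min = 5.872e-12 m = 5.872 pm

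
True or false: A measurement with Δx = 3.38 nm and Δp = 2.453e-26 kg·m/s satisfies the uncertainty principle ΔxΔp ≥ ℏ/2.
Yes, it satisfies the uncertainty principle.

Calculate the product ΔxΔp:
ΔxΔp = (3.380e-09 m) × (2.453e-26 kg·m/s)
ΔxΔp = 8.291e-35 J·s

Compare to the minimum allowed value ℏ/2:
ℏ/2 = 5.273e-35 J·s

Since ΔxΔp = 8.291e-35 J·s ≥ 5.273e-35 J·s = ℏ/2,
the measurement satisfies the uncertainty principle.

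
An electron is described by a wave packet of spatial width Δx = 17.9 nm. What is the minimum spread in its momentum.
2.946 × 10^-27 kg·m/s

For a wave packet, the spatial width Δx and momentum spread Δp are related by the uncertainty principle:
ΔxΔp ≥ ℏ/2

The minimum momentum spread is:
Δp_min = ℏ/(2Δx)
Δp_min = (1.055e-34 J·s) / (2 × 1.790e-08 m)
Δp_min = 2.946e-27 kg·m/s

A wave packet cannot have both a well-defined position and well-defined momentum.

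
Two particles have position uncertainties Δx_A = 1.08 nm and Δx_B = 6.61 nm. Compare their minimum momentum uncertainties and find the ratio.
Particle A has the larger minimum momentum uncertainty, by a factor of 6.12.

For each particle, the minimum momentum uncertainty is Δp_min = ℏ/(2Δx):

Particle A: Δp_A = ℏ/(2×1.080e-09 m) = 4.882e-26 kg·m/s
Particle B: Δp_B = ℏ/(2×6.610e-09 m) = 7.977e-27 kg·m/s

Ratio: Δp_A/Δp_B = 6.12

Since Δp_min ∝ 1/Δx, the particle with smaller position uncertainty (A) has larger momentum uncertainty.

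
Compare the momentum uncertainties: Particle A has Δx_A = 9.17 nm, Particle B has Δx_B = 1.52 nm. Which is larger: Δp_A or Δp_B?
Particle B has the larger minimum momentum uncertainty, by a factor of 6.03.

For each particle, the minimum momentum uncertainty is Δp_min = ℏ/(2Δx):

Particle A: Δp_A = ℏ/(2×9.170e-09 m) = 5.750e-27 kg·m/s
Particle B: Δp_B = ℏ/(2×1.520e-09 m) = 3.469e-26 kg·m/s

Ratio: Δp_B/Δp_A = 6.03

Since Δp_min ∝ 1/Δx, the particle with smaller position uncertainty (B) has larger momentum uncertainty.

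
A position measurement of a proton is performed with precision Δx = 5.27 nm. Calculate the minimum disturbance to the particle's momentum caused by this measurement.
1.001 × 10^-26 kg·m/s

The uncertainty principle implies that measuring position disturbs momentum:
ΔxΔp ≥ ℏ/2

When we measure position with precision Δx, we necessarily introduce a momentum uncertainty:
Δp ≥ ℏ/(2Δx)
Δp_min = (1.055e-34 J·s) / (2 × 5.270e-09 m)
Δp_min = 1.001e-26 kg·m/s

The more precisely we measure position, the greater the momentum disturbance.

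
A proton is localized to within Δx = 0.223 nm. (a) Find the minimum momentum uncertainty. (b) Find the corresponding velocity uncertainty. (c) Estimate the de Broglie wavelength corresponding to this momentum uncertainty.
(a) Δp_min = 2.365 × 10^-25 kg·m/s
(b) Δv_min = 141.366 m/s
(c) λ_dB = 2.802 nm

Step-by-step:

(a) From the uncertainty principle:
Δp_min = ℏ/(2Δx) = (1.055e-34 J·s)/(2 × 2.230e-10 m) = 2.365e-25 kg·m/s

(b) The velocity uncertainty:
Δv = Δp/m = (2.365e-25 kg·m/s)/(1.673e-27 kg) = 1.414e+02 m/s = 141.366 m/s

(c) The de Broglie wavelength for this momentum:
λ = h/p = (6.626e-34 J·s)/(2.365e-25 kg·m/s) = 2.802e-09 m = 2.802 nm

Note: The de Broglie wavelength is comparable to the localization size, as expected from wave-particle duality.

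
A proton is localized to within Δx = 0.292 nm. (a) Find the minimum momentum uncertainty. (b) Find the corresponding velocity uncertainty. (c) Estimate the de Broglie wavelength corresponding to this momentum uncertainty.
(a) Δp_min = 1.806 × 10^-25 kg·m/s
(b) Δv_min = 107.961 m/s
(c) λ_dB = 3.669 nm

Step-by-step:

(a) From the uncertainty principle:
Δp_min = ℏ/(2Δx) = (1.055e-34 J·s)/(2 × 2.920e-10 m) = 1.806e-25 kg·m/s

(b) The velocity uncertainty:
Δv = Δp/m = (1.806e-25 kg·m/s)/(1.673e-27 kg) = 1.080e+02 m/s = 107.961 m/s

(c) The de Broglie wavelength for this momentum:
λ = h/p = (6.626e-34 J·s)/(1.806e-25 kg·m/s) = 3.669e-09 m = 3.669 nm

Note: The de Broglie wavelength is comparable to the localization size, as expected from wave-particle duality.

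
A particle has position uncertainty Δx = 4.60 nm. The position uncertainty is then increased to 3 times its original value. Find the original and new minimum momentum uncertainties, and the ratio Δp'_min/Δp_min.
Original Δp_min = 1.146 × 10^-26 kg·m/s; new Δp'_min = 3.821 × 10^-27 kg·m/s; ratio Δp'_min/Δp_min = 1/3.

From the uncertainty principle ΔxΔp ≥ ℏ/2, the minimum momentum uncertainty is Δp_min = ℏ/(2Δx).

Original (Δx = 4.60 nm = 4.600e-09 m):
Δp_min = (1.055e-34 J·s)/(2 × 4.600e-09 m) = 1.146e-26 kg·m/s

When Δx → 3Δx:
Δp'_min = ℏ/(2 × 3Δx) = (1/3) × ℏ/(2Δx) = (1/3) × Δp_min
Δp'_min = 1/3 × 1.146e-26 kg·m/s = 3.821e-27 kg·m/s

Since Δp_min ∝ 1/Δx, when Δx is increased to 3 times its original value, Δp_min decreases to 1/3 of its original value.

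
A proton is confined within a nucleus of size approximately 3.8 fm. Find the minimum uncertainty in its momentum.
1.388 × 10^-20 kg·m/s

Using the Heisenberg uncertainty principle:
ΔxΔp ≥ ℏ/2

With Δx ≈ L = 3.800e-15 m (the confinement size):
Δp_min = ℏ/(2Δx)
Δp_min = (1.055e-34 J·s) / (2 × 3.800e-15 m)
Δp_min = 1.388e-20 kg·m/s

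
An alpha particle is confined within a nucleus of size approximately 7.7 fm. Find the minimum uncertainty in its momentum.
6.848 × 10^-21 kg·m/s

Using the Heisenberg uncertainty principle:
ΔxΔp ≥ ℏ/2

With Δx ≈ L = 7.700e-15 m (the confinement size):
Δp_min = ℏ/(2Δx)
Δp_min = (1.055e-34 J·s) / (2 × 7.700e-15 m)
Δp_min = 6.848e-21 kg·m/s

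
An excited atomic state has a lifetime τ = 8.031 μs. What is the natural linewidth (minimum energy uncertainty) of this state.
40.979 peV

Using the energy-time uncertainty principle:
ΔEΔt ≥ ℏ/2

The lifetime τ represents the time uncertainty Δt.
The natural linewidth (minimum energy uncertainty) is:

ΔE = ℏ/(2τ)
ΔE = (1.055e-34 J·s) / (2 × 8.031e-06 s)
ΔE = 6.566e-30 J = 40.979 peV

This natural linewidth limits the precision of spectroscopic measurements.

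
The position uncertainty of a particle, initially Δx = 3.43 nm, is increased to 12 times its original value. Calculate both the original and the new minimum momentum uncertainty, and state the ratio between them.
Original Δp_min = 1.537 × 10^-26 kg·m/s; new Δp'_min = 1.281 × 10^-27 kg·m/s; ratio Δp'_min/Δp_min = 1/12.

From the uncertainty principle ΔxΔp ≥ ℏ/2, the minimum momentum uncertainty is Δp_min = ℏ/(2Δx).

Original (Δx = 3.43 nm = 3.430e-09 m):
Δp_min = (1.055e-34 J·s)/(2 × 3.430e-09 m) = 1.537e-26 kg·m/s

When Δx → 12Δx:
Δp'_min = ℏ/(2 × 12Δx) = (1/12) × ℏ/(2Δx) = (1/12) × Δp_min
Δp'_min = 1/12 × 1.537e-26 kg·m/s = 1.281e-27 kg·m/s

Since Δp_min ∝ 1/Δx, when Δx is increased to 12 times its original value, Δp_min decreases to 1/12 of its original value.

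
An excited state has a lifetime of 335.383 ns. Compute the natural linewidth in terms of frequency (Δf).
237.273 kHz

Using the energy-time uncertainty principle and E = hf:
ΔEΔt ≥ ℏ/2
hΔf·Δt ≥ ℏ/2

The minimum frequency uncertainty is:
Δf = ℏ/(2hτ) = 1/(4πτ)
Δf = 1/(4π × 3.354e-07 s)
Δf = 2.373e+05 Hz = 237.273 kHz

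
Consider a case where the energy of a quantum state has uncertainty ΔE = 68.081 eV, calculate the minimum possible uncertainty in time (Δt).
4.834 as

Using the energy-time uncertainty principle:
ΔEΔt ≥ ℏ/2

The minimum uncertainty in time is:
Δt_min = ℏ/(2ΔE)
Δt_min = (1.055e-34 J·s) / (2 × 1.091e-17 J)
Δt_min = 4.834e-18 s = 4.834 as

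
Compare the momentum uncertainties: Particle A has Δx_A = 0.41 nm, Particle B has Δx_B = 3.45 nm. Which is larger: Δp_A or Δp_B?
Particle A has the larger minimum momentum uncertainty, by a factor of 8.41.

For each particle, the minimum momentum uncertainty is Δp_min = ℏ/(2Δx):

Particle A: Δp_A = ℏ/(2×4.100e-10 m) = 1.286e-25 kg·m/s
Particle B: Δp_B = ℏ/(2×3.450e-09 m) = 1.528e-26 kg·m/s

Ratio: Δp_A/Δp_B = 8.41

Since Δp_min ∝ 1/Δx, the particle with smaller position uncertainty (A) has larger momentum uncertainty.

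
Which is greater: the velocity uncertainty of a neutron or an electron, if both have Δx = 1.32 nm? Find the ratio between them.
The electron has the larger minimum velocity uncertainty, by a ratio of 1838.7.

For both particles, Δp_min = ℏ/(2Δx) = 3.995e-26 kg·m/s (same for both).

The velocity uncertainty is Δv = Δp/m:
- neutron: Δv = 3.995e-26 / 1.675e-27 = 2.385e+01 m/s = 23.849 m/s
- electron: Δv = 3.995e-26 / 9.109e-31 = 4.385e+04 m/s = 43.851 km/s

Ratio: 4.385e+04 / 2.385e+01 = 1838.7

The lighter particle has larger velocity uncertainty because Δv ∝ 1/m.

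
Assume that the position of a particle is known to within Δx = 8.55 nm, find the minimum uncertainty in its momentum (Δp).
6.167 × 10^-27 kg·m/s

Using the Heisenberg uncertainty principle:
ΔxΔp ≥ ℏ/2

The minimum uncertainty in momentum is:
Δp_min = ℏ/(2Δx)
Δp_min = (1.055e-34 J·s) / (2 × 8.550e-09 m)
Δp_min = 6.167e-27 kg·m/s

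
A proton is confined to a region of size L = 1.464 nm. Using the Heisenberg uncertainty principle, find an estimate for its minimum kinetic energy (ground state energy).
2.420 μeV

Using the uncertainty principle to estimate ground state energy:

1. The position uncertainty is approximately the confinement size:
   Δx ≈ L = 1.464e-09 m

2. From ΔxΔp ≥ ℏ/2, the minimum momentum uncertainty is:
   Δp ≈ ℏ/(2L) = 3.602e-26 kg·m/s

3. The kinetic energy is approximately:
   KE ≈ (Δp)²/(2m) = (3.602e-26)²/(2 × 1.673e-27 kg)
   KE ≈ 3.878e-25 J = 2.420 μeV

This is an order-of-magnitude estimate of the ground state energy.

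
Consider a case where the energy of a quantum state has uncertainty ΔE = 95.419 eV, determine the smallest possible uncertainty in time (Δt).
3.449 as

Using the energy-time uncertainty principle:
ΔEΔt ≥ ℏ/2

The minimum uncertainty in time is:
Δt_min = ℏ/(2ΔE)
Δt_min = (1.055e-34 J·s) / (2 × 1.529e-17 J)
Δt_min = 3.449e-18 s = 3.449 as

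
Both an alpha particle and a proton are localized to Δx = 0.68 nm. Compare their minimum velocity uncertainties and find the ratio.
The proton has the larger minimum velocity uncertainty, by a ratio of 4.0.

For both particles, Δp_min = ℏ/(2Δx) = 7.754e-26 kg·m/s (same for both).

The velocity uncertainty is Δv = Δp/m:
- alpha particle: Δv = 7.754e-26 / 6.645e-27 = 1.167e+01 m/s = 11.670 m/s
- proton: Δv = 7.754e-26 / 1.673e-27 = 4.636e+01 m/s = 46.360 m/s

Ratio: 4.636e+01 / 1.167e+01 = 4.0

The lighter particle has larger velocity uncertainty because Δv ∝ 1/m.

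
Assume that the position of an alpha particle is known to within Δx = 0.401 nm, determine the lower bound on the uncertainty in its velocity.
19.789 m/s

Using the Heisenberg uncertainty principle and Δp = mΔv:
ΔxΔp ≥ ℏ/2
Δx(mΔv) ≥ ℏ/2

The minimum uncertainty in velocity is:
Δv_min = ℏ/(2mΔx)
Δv_min = (1.055e-34 J·s) / (2 × 6.645e-27 kg × 4.010e-10 m)
Δv_min = 1.979e+01 m/s = 19.789 m/s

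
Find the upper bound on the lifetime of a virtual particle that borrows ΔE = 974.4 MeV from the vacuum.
3.378 × 10^-25 s

Using the energy-time uncertainty principle:
ΔEΔt ≥ ℏ/2

For a virtual particle borrowing energy ΔE, the maximum lifetime is:
Δt_max = ℏ/(2ΔE)

Converting energy:
ΔE = 974.4 MeV = 1.561e-10 J

Δt_max = (1.055e-34 J·s) / (2 × 1.561e-10 J)
Δt_max = 3.378e-25 s = 3.378 × 10^-25 s

Virtual particles with higher borrowed energy exist for shorter times.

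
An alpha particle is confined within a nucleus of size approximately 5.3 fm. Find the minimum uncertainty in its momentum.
9.949 × 10^-21 kg·m/s

Using the Heisenberg uncertainty principle:
ΔxΔp ≥ ℏ/2

With Δx ≈ L = 5.300e-15 m (the confinement size):
Δp_min = ℏ/(2Δx)
Δp_min = (1.055e-34 J·s) / (2 × 5.300e-15 m)
Δp_min = 9.949e-21 kg·m/s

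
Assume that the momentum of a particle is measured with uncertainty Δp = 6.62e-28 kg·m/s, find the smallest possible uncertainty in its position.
79.650 nm

Using the Heisenberg uncertainty principle:
ΔxΔp ≥ ℏ/2

The minimum uncertainty in position is:
Δx_min = ℏ/(2Δp)
Δx_min = (1.055e-34 J·s) / (2 × 6.620e-28 kg·m/s)
Δx_min = 7.965e-08 m = 79.650 nm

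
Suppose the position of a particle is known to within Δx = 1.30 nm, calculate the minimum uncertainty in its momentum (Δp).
4.056 × 10^-26 kg·m/s

Using the Heisenberg uncertainty principle:
ΔxΔp ≥ ℏ/2

The minimum uncertainty in momentum is:
Δp_min = ℏ/(2Δx)
Δp_min = (1.055e-34 J·s) / (2 × 1.300e-09 m)
Δp_min = 4.056e-26 kg·m/s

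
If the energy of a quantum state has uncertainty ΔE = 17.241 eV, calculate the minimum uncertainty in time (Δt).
19.089 as

Using the energy-time uncertainty principle:
ΔEΔt ≥ ℏ/2

The minimum uncertainty in time is:
Δt_min = ℏ/(2ΔE)
Δt_min = (1.055e-34 J·s) / (2 × 2.762e-18 J)
Δt_min = 1.909e-17 s = 19.089 as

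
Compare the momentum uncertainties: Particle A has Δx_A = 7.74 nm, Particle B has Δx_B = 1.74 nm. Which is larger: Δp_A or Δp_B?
Particle B has the larger minimum momentum uncertainty, by a factor of 4.45.

For each particle, the minimum momentum uncertainty is Δp_min = ℏ/(2Δx):

Particle A: Δp_A = ℏ/(2×7.740e-09 m) = 6.812e-27 kg·m/s
Particle B: Δp_B = ℏ/(2×1.740e-09 m) = 3.030e-26 kg·m/s

Ratio: Δp_B/Δp_A = 4.45

Since Δp_min ∝ 1/Δx, the particle with smaller position uncertainty (B) has larger momentum uncertainty.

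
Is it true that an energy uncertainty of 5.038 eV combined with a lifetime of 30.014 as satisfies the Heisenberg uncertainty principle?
No, it violates the uncertainty relation.

Calculate the product ΔEΔt:
ΔE = 5.038 eV = 8.072e-19 J
ΔEΔt = (8.072e-19 J) × (3.001e-17 s)
ΔEΔt = 2.423e-35 J·s

Compare to the minimum allowed value ℏ/2:
ℏ/2 = 5.273e-35 J·s

Since ΔEΔt = 2.423e-35 J·s < 5.273e-35 J·s = ℏ/2,
this violates the uncertainty relation.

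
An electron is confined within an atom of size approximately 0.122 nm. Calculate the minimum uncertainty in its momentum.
4.322 × 10^-25 kg·m/s

Using the Heisenberg uncertainty principle:
ΔxΔp ≥ ℏ/2

With Δx ≈ L = 1.220e-10 m (the confinement size):
Δp_min = ℏ/(2Δx)
Δp_min = (1.055e-34 J·s) / (2 × 1.220e-10 m)
Δp_min = 4.322e-25 kg·m/s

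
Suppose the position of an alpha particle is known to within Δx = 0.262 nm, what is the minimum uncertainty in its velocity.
30.288 m/s

Using the Heisenberg uncertainty principle and Δp = mΔv:
ΔxΔp ≥ ℏ/2
Δx(mΔv) ≥ ℏ/2

The minimum uncertainty in velocity is:
Δv_min = ℏ/(2mΔx)
Δv_min = (1.055e-34 J·s) / (2 × 6.645e-27 kg × 2.620e-10 m)
Δv_min = 3.029e+01 m/s = 30.288 m/s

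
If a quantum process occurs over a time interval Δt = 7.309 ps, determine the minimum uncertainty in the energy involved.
45.027 μeV

Using the energy-time uncertainty principle:
ΔEΔt ≥ ℏ/2

The minimum uncertainty in energy is:
ΔE_min = ℏ/(2Δt)
ΔE_min = (1.055e-34 J·s) / (2 × 7.309e-12 s)
ΔE_min = 7.214e-24 J = 45.027 μeV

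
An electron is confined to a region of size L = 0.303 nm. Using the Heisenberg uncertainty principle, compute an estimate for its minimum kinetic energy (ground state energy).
103.748 meV

Using the uncertainty principle to estimate ground state energy:

1. The position uncertainty is approximately the confinement size:
   Δx ≈ L = 3.030e-10 m

2. From ΔxΔp ≥ ℏ/2, the minimum momentum uncertainty is:
   Δp ≈ ℏ/(2L) = 1.740e-25 kg·m/s

3. The kinetic energy is approximately:
   KE ≈ (Δp)²/(2m) = (1.740e-25)²/(2 × 9.109e-31 kg)
   KE ≈ 1.662e-20 J = 103.748 meV

This is an order-of-magnitude estimate of the ground state energy.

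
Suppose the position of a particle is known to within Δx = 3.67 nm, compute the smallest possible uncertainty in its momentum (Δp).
1.437 × 10^-26 kg·m/s

Using the Heisenberg uncertainty principle:
ΔxΔp ≥ ℏ/2

The minimum uncertainty in momentum is:
Δp_min = ℏ/(2Δx)
Δp_min = (1.055e-34 J·s) / (2 × 3.670e-09 m)
Δp_min = 1.437e-26 kg·m/s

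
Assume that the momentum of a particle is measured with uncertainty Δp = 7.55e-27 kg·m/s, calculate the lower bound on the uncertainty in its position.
6.984 nm

Using the Heisenberg uncertainty principle:
ΔxΔp ≥ ℏ/2

The minimum uncertainty in position is:
Δx_min = ℏ/(2Δp)
Δx_min = (1.055e-34 J·s) / (2 × 7.550e-27 kg·m/s)
Δx_min = 6.984e-09 m = 6.984 nm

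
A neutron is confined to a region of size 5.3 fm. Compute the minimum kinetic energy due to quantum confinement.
184.418 keV

Using the uncertainty principle:

1. Position uncertainty: Δx ≈ 5.300e-15 m
2. Minimum momentum uncertainty: Δp = ℏ/(2Δx) = 9.949e-21 kg·m/s
3. Minimum kinetic energy:
   KE = (Δp)²/(2m) = (9.949e-21)²/(2 × 1.675e-27 kg)
   KE = 2.955e-14 J = 184.418 keV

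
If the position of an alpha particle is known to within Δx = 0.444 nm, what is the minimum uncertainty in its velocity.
17.873 m/s

Using the Heisenberg uncertainty principle and Δp = mΔv:
ΔxΔp ≥ ℏ/2
Δx(mΔv) ≥ ℏ/2

The minimum uncertainty in velocity is:
Δv_min = ℏ/(2mΔx)
Δv_min = (1.055e-34 J·s) / (2 × 6.645e-27 kg × 4.440e-10 m)
Δv_min = 1.787e+01 m/s = 17.873 m/s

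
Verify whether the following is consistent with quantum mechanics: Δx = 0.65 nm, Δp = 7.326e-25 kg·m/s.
Yes, it satisfies the uncertainty principle.

Calculate the product ΔxΔp:
ΔxΔp = (6.500e-10 m) × (7.326e-25 kg·m/s)
ΔxΔp = 4.762e-34 J·s

Compare to the minimum allowed value ℏ/2:
ℏ/2 = 5.273e-35 J·s

Since ΔxΔp = 4.762e-34 J·s ≥ 5.273e-35 J·s = ℏ/2,
the measurement satisfies the uncertainty principle.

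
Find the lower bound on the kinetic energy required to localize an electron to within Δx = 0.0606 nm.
2.594 eV

Localizing a particle requires giving it sufficient momentum uncertainty:

1. From uncertainty principle: Δp ≥ ℏ/(2Δx)
   Δp_min = (1.055e-34 J·s) / (2 × 6.060e-11 m)
   Δp_min = 8.701e-25 kg·m/s

2. This momentum uncertainty corresponds to kinetic energy:
   KE ≈ (Δp)²/(2m) = (8.701e-25)²/(2 × 9.109e-31 kg)
   KE = 4.156e-19 J = 2.594 eV

Tighter localization requires more energy.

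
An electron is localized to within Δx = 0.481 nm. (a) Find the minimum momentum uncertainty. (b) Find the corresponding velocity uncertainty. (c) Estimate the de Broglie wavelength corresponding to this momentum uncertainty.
(a) Δp_min = 1.096 × 10^-25 kg·m/s
(b) Δv_min = 120.341 km/s
(c) λ_dB = 6.044 nm

Step-by-step:

(a) From the uncertainty principle:
Δp_min = ℏ/(2Δx) = (1.055e-34 J·s)/(2 × 4.810e-10 m) = 1.096e-25 kg·m/s

(b) The velocity uncertainty:
Δv = Δp/m = (1.096e-25 kg·m/s)/(9.109e-31 kg) = 1.203e+05 m/s = 120.341 km/s

(c) The de Broglie wavelength for this momentum:
λ = h/p = (6.626e-34 J·s)/(1.096e-25 kg·m/s) = 6.044e-09 m = 6.044 nm

Note: The de Broglie wavelength is comparable to the localization size, as expected from wave-particle duality.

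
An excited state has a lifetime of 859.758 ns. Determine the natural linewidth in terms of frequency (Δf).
92.558 kHz

Using the energy-time uncertainty principle and E = hf:
ΔEΔt ≥ ℏ/2
hΔf·Δt ≥ ℏ/2

The minimum frequency uncertainty is:
Δf = ℏ/(2hτ) = 1/(4πτ)
Δf = 1/(4π × 8.598e-07 s)
Δf = 9.256e+04 Hz = 92.558 kHz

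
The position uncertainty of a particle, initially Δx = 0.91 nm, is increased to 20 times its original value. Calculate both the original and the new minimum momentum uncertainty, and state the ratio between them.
Original Δp_min = 5.794 × 10^-26 kg·m/s; new Δp'_min = 2.897 × 10^-27 kg·m/s; ratio Δp'_min/Δp_min = 1/20.

From the uncertainty principle ΔxΔp ≥ ℏ/2, the minimum momentum uncertainty is Δp_min = ℏ/(2Δx).

Original (Δx = 0.91 nm = 9.100e-10 m):
Δp_min = (1.055e-34 J·s)/(2 × 9.100e-10 m) = 5.794e-26 kg·m/s

When Δx → 20Δx:
Δp'_min = ℏ/(2 × 20Δx) = (1/20) × ℏ/(2Δx) = (1/20) × Δp_min
Δp'_min = 1/20 × 5.794e-26 kg·m/s = 2.897e-27 kg·m/s

Since Δp_min ∝ 1/Δx, when Δx is increased to 20 times its original value, Δp_min decreases to 1/20 of its original value.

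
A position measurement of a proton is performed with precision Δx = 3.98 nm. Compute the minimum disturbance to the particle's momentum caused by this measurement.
1.325 × 10^-26 kg·m/s

The uncertainty principle implies that measuring position disturbs momentum:
ΔxΔp ≥ ℏ/2

When we measure position with precision Δx, we necessarily introduce a momentum uncertainty:
Δp ≥ ℏ/(2Δx)
Δp_min = (1.055e-34 J·s) / (2 × 3.980e-09 m)
Δp_min = 1.325e-26 kg·m/s

The more precisely we measure position, the greater the momentum disturbance.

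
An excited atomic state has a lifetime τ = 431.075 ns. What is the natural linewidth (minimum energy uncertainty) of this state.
763.454 peV

Using the energy-time uncertainty principle:
ΔEΔt ≥ ℏ/2

The lifetime τ represents the time uncertainty Δt.
The natural linewidth (minimum energy uncertainty) is:

ΔE = ℏ/(2τ)
ΔE = (1.055e-34 J·s) / (2 × 4.311e-07 s)
ΔE = 1.223e-28 J = 763.454 peV

This natural linewidth limits the precision of spectroscopic measurements.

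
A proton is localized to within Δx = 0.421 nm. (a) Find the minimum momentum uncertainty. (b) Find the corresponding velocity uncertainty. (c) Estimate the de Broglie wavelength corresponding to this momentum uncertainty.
(a) Δp_min = 1.252 × 10^-25 kg·m/s
(b) Δv_min = 74.880 m/s
(c) λ_dB = 5.290 nm

Step-by-step:

(a) From the uncertainty principle:
Δp_min = ℏ/(2Δx) = (1.055e-34 J·s)/(2 × 4.210e-10 m) = 1.252e-25 kg·m/s

(b) The velocity uncertainty:
Δv = Δp/m = (1.252e-25 kg·m/s)/(1.673e-27 kg) = 7.488e+01 m/s = 74.880 m/s

(c) The de Broglie wavelength for this momentum:
λ = h/p = (6.626e-34 J·s)/(1.252e-25 kg·m/s) = 5.290e-09 m = 5.290 nm

Note: The de Broglie wavelength is comparable to the localization size, as expected from wave-particle duality.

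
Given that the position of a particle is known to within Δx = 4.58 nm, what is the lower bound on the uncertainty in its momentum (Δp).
1.151 × 10^-26 kg·m/s

Using the Heisenberg uncertainty principle:
ΔxΔp ≥ ℏ/2

The minimum uncertainty in momentum is:
Δp_min = ℏ/(2Δx)
Δp_min = (1.055e-34 J·s) / (2 × 4.580e-09 m)
Δp_min = 1.151e-26 kg·m/s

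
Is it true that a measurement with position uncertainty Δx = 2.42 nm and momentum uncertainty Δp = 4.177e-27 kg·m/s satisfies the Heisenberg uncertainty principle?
No, it violates the uncertainty principle (impossible measurement).

Calculate the product ΔxΔp:
ΔxΔp = (2.420e-09 m) × (4.177e-27 kg·m/s)
ΔxΔp = 1.011e-35 J·s

Compare to the minimum allowed value ℏ/2:
ℏ/2 = 5.273e-35 J·s

Since ΔxΔp = 1.011e-35 J·s < 5.273e-35 J·s = ℏ/2,
the measurement violates the uncertainty principle.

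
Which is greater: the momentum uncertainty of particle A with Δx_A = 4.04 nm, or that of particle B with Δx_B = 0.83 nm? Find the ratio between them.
Particle B has the larger minimum momentum uncertainty, by a factor of 4.87.

For each particle, the minimum momentum uncertainty is Δp_min = ℏ/(2Δx):

Particle A: Δp_A = ℏ/(2×4.040e-09 m) = 1.305e-26 kg·m/s
Particle B: Δp_B = ℏ/(2×8.300e-10 m) = 6.353e-26 kg·m/s

Ratio: Δp_B/Δp_A = 4.87

Since Δp_min ∝ 1/Δx, the particle with smaller position uncertainty (B) has larger momentum uncertainty.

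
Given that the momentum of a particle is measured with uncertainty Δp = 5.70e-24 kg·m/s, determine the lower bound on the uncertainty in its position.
9.251 pm

Using the Heisenberg uncertainty principle:
ΔxΔp ≥ ℏ/2

The minimum uncertainty in position is:
Δx_min = ℏ/(2Δp)
Δx_min = (1.055e-34 J·s) / (2 × 5.700e-24 kg·m/s)
Δx_min = 9.251e-12 m = 9.251 pm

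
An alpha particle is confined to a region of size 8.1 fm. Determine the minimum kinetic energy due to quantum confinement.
19.903 keV

Using the uncertainty principle:

1. Position uncertainty: Δx ≈ 8.100e-15 m
2. Minimum momentum uncertainty: Δp = ℏ/(2Δx) = 6.510e-21 kg·m/s
3. Minimum kinetic energy:
   KE = (Δp)²/(2m) = (6.510e-21)²/(2 × 6.645e-27 kg)
   KE = 3.189e-15 J = 19.903 keV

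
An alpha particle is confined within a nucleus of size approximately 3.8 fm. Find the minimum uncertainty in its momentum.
1.388 × 10^-20 kg·m/s

Using the Heisenberg uncertainty principle:
ΔxΔp ≥ ℏ/2

With Δx ≈ L = 3.800e-15 m (the confinement size):
Δp_min = ℏ/(2Δx)
Δp_min = (1.055e-34 J·s) / (2 × 3.800e-15 m)
Δp_min = 1.388e-20 kg·m/s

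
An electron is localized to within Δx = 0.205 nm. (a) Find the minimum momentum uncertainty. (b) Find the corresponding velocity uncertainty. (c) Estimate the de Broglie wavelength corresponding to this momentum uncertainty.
(a) Δp_min = 2.572 × 10^-25 kg·m/s
(b) Δv_min = 282.360 km/s
(c) λ_dB = 2.576 nm

Step-by-step:

(a) From the uncertainty principle:
Δp_min = ℏ/(2Δx) = (1.055e-34 J·s)/(2 × 2.050e-10 m) = 2.572e-25 kg·m/s

(b) The velocity uncertainty:
Δv = Δp/m = (2.572e-25 kg·m/s)/(9.109e-31 kg) = 2.824e+05 m/s = 282.360 km/s

(c) The de Broglie wavelength for this momentum:
λ = h/p = (6.626e-34 J·s)/(2.572e-25 kg·m/s) = 2.576e-09 m = 2.576 nm

Note: The de Broglie wavelength is comparable to the localization size, as expected from wave-particle duality.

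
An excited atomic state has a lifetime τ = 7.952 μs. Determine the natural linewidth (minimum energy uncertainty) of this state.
41.387 peV

Using the energy-time uncertainty principle:
ΔEΔt ≥ ℏ/2

The lifetime τ represents the time uncertainty Δt.
The natural linewidth (minimum energy uncertainty) is:

ΔE = ℏ/(2τ)
ΔE = (1.055e-34 J·s) / (2 × 7.952e-06 s)
ΔE = 6.631e-30 J = 41.387 peV

This natural linewidth limits the precision of spectroscopic measurements.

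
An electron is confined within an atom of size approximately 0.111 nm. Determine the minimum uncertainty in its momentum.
4.750 × 10^-25 kg·m/s

Using the Heisenberg uncertainty principle:
ΔxΔp ≥ ℏ/2

With Δx ≈ L = 1.110e-10 m (the confinement size):
Δp_min = ℏ/(2Δx)
Δp_min = (1.055e-34 J·s) / (2 × 1.110e-10 m)
Δp_min = 4.750e-25 kg·m/s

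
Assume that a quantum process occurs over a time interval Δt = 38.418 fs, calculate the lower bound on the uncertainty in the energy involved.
8.566 meV

Using the energy-time uncertainty principle:
ΔEΔt ≥ ℏ/2

The minimum uncertainty in energy is:
ΔE_min = ℏ/(2Δt)
ΔE_min = (1.055e-34 J·s) / (2 × 3.842e-14 s)
ΔE_min = 1.372e-21 J = 8.566 meV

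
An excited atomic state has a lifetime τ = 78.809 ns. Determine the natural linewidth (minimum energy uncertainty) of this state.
4.176 neV

Using the energy-time uncertainty principle:
ΔEΔt ≥ ℏ/2

The lifetime τ represents the time uncertainty Δt.
The natural linewidth (minimum energy uncertainty) is:

ΔE = ℏ/(2τ)
ΔE = (1.055e-34 J·s) / (2 × 7.881e-08 s)
ΔE = 6.691e-28 J = 4.176 neV

This natural linewidth limits the precision of spectroscopic measurements.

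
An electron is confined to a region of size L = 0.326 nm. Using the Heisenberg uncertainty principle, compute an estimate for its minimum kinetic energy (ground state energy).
89.625 meV

Using the uncertainty principle to estimate ground state energy:

1. The position uncertainty is approximately the confinement size:
   Δx ≈ L = 3.260e-10 m

2. From ΔxΔp ≥ ℏ/2, the minimum momentum uncertainty is:
   Δp ≈ ℏ/(2L) = 1.617e-25 kg·m/s

3. The kinetic energy is approximately:
   KE ≈ (Δp)²/(2m) = (1.617e-25)²/(2 × 9.109e-31 kg)
   KE ≈ 1.436e-20 J = 89.625 meV

This is an order-of-magnitude estimate of the ground state energy.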